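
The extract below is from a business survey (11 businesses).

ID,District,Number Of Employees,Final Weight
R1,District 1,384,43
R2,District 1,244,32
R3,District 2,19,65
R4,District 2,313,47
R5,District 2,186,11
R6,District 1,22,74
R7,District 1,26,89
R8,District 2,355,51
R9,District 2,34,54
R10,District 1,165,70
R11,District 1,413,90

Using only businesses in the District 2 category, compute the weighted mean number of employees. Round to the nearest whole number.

166

District 2 rows: R3, R4, R5, R8, R9
Weighted sum = 19×65 + 313×47 + 186×11 + 355×51 + 34×54
  = 1235 + 14711 + 2046 + 18105 + 1836 = 37933
Sum of weights = 65 + 47 + 11 + 51 + 54 = 228
Weighted mean = 37933 / 228 = 166.37281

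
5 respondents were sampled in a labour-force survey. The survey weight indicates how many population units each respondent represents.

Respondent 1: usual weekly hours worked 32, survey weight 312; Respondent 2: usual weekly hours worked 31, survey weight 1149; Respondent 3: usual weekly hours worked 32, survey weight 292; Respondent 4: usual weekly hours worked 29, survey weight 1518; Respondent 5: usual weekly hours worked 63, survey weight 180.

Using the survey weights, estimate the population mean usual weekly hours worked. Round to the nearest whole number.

32

Weighted sum = 110309
Sum of weights = 312 + 1149 + 292 + 1518 + 180 = 3451
Weighted mean = 110309 / 3451 = 31.964358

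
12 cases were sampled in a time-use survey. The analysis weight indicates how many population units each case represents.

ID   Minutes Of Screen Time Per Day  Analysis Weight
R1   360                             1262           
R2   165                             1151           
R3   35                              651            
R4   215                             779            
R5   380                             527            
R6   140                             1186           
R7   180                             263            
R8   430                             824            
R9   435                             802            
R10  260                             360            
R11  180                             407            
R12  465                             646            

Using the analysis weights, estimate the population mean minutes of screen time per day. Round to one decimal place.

Weighted sum = 2418585
Sum of weights = 1262 + 1151 + 651 + 779 + 527 + 1186 + 263 + 824 + 802 + 360 + 407 + 646 = 8858
Weighted mean = 2418585 / 8858 = 273.03963

273.0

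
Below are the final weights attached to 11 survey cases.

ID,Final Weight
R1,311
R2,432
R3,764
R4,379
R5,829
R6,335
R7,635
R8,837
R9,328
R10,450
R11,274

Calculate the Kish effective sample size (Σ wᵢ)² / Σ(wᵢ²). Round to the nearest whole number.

Σ wᵢ = 5574
Σ wᵢ² = 3299102
n_eff = 5574² / 3299102 = 31069476 / 3299102 = 9.4175554

9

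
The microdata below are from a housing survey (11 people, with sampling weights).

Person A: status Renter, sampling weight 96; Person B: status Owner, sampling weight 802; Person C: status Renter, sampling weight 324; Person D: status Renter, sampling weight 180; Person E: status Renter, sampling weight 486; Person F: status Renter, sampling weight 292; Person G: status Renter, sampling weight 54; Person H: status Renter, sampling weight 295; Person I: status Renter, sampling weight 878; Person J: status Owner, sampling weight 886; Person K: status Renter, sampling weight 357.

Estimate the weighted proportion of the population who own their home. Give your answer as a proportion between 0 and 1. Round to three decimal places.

0.363

Sum of weights for 'Owner' = 802 + 886 = 1688
Total weight = 96 + 802 + 324 + 180 + 486 + 292 + 54 + 295 + 878 + 886 + 357 = 4650
Weighted proportion = 1688 / 4650 = 0.36301075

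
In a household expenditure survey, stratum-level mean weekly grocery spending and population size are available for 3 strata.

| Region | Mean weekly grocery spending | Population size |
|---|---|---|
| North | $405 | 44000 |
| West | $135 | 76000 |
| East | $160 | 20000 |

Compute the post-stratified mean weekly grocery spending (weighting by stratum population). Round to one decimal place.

Σ Nₕ·x̄ₕ = 405×44000 + 135×76000 + 160×20000
  = 17820000 + 10260000 + 3200000 = 31280000
Σ Nₕ = 44000 + 76000 + 20000 = 140000
Overall mean = 31280000 / 140000 = 223.42857

223.4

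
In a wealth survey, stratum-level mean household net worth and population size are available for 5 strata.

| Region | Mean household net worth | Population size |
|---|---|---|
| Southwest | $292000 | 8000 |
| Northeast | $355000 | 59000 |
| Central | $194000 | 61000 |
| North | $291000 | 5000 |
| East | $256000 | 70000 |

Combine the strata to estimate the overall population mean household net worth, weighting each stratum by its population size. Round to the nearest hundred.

268400

Σ Nₕ·x̄ₕ = 292000×8000 + 355000×59000 + 194000×61000 + 291000×5000 + 256000×70000
  = 2336000000 + 20945000000 + 11834000000 + 1455000000 + 17920000000 = 54490000000
Σ Nₕ = 8000 + 59000 + 61000 + 5000 + 70000 = 203000
Overall mean = 54490000000 / 203000 = 268423.65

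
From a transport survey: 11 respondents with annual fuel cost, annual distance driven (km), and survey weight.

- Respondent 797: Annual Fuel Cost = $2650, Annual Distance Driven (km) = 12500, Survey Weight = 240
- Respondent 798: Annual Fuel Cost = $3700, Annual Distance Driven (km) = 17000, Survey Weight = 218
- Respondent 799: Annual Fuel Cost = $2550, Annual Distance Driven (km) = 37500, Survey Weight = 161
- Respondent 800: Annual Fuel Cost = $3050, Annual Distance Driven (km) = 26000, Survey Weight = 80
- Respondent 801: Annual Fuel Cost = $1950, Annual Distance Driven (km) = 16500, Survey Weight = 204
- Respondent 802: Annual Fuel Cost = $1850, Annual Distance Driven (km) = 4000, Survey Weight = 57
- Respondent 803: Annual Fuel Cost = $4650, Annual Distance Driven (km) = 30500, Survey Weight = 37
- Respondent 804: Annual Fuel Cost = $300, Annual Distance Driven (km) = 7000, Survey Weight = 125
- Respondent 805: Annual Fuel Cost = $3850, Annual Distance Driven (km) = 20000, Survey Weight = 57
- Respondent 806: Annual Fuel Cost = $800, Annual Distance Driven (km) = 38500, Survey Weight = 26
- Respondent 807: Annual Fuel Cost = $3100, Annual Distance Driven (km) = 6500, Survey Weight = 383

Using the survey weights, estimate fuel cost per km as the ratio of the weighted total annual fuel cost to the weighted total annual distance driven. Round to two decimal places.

Σ wᵢ·y = 2650×240 + 3700×218 + 2550×161 + 3050×80 + 1950×204 + 1850×57 + 4650×37 + 300×125 + 3850×57 + 800×26 + 3100×383
  = 636000 + 806600 + 410550 + 244000 + 397800 + 105450 + 172050 + 37500 + 219450 + 20800 + 1187300 = 4237500
Σ wᵢ·x = 25051500
Ratio = 4237500 / 25051500 = 0.16915155

0.17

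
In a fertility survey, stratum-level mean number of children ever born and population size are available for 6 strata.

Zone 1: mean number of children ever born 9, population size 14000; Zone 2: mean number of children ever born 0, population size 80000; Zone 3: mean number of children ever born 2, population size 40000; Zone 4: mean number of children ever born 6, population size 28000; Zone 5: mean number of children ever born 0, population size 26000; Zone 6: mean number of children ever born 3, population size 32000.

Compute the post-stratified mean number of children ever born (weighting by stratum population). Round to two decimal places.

Σ Nₕ·x̄ₕ = 9×14000 + 0×80000 + 2×40000 + 6×28000 + 0×26000 + 3×32000
  = 126000 + 0 + 80000 + 168000 + 0 + 96000 = 470000
Σ Nₕ = 14000 + 80000 + 40000 + 28000 + 26000 + 32000 = 220000
Overall mean = 470000 / 220000 = 2.1363636

2.14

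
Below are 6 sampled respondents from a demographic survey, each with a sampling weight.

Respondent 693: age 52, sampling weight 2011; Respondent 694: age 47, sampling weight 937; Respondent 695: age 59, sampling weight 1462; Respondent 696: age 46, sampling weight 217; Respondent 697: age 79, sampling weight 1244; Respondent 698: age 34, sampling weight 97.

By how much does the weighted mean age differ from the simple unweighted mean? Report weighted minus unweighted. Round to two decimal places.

Unweighted sum = 52 + 47 + 59 + 46 + 79 + 34 = 317
Unweighted mean = 317 / 6 = 52.833333
Weighted sum = 52×2011 + 47×937 + 59×1462 + 46×217 + 79×1244 + 34×97
  = 346425
Sum of weights = 5968
Weighted mean = 346425 / 5968 = 58.047084
Difference (weighted minus unweighted) = 5.2137511

5.21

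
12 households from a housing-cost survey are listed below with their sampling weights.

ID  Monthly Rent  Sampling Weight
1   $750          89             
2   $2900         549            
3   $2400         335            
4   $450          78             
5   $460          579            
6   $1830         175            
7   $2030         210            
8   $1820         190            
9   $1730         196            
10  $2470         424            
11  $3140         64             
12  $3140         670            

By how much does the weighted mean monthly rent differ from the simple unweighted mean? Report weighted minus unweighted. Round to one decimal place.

Unweighted sum = 23120
Unweighted mean = 23120 / 12 = 1926.6667
Weighted sum = 750×89 + 2900×549 + 2400×335 + 450×78 + 460×579 + 1830×175 + 2030×210 + 1820×190 + 1730×196 + 2470×424 + 3140×64 + 3140×670
  = 66750 + 1592100 + 804000 + 35100 + 266340 + 320250 + 426300 + 345800 + 339080 + 1047280 + 200960 + 2103800 = 7547760
Sum of weights = 89 + 549 + 335 + 78 + 579 + 175 + 210 + 190 + 196 + 424 + 64 + 670 = 3559
Weighted mean = 7547760 / 3559 = 2120.753
Difference (weighted minus unweighted) = 194.08635

194.1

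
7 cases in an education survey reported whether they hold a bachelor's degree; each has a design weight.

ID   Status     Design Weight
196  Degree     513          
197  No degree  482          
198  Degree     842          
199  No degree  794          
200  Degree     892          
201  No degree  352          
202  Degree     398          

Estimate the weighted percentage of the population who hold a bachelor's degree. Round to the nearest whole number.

Sum of weights for 'Degree' = 513 + 842 + 892 + 398 = 2645
Total weight = 513 + 482 + 842 + 794 + 892 + 352 + 398 = 4273
Weighted proportion = 2645 / 4273 = 0.61900304 → 61.900304%

62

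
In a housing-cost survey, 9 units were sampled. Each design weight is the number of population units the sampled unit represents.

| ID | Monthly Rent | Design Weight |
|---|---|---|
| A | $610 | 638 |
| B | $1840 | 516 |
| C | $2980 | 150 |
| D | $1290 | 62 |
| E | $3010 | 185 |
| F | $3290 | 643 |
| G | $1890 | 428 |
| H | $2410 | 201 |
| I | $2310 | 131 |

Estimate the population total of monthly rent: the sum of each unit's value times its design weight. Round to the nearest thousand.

Weighted total = 610×638 + 1840×516 + 2980×150 + 1290×62 + 3010×185 + 3290×643 + 1890×428 + 2410×201 + 2310×131
  = 389180 + 949440 + 447000 + 79980 + 556850 + 2115470 + 808920 + 484410 + 302610 = 6133860

6134000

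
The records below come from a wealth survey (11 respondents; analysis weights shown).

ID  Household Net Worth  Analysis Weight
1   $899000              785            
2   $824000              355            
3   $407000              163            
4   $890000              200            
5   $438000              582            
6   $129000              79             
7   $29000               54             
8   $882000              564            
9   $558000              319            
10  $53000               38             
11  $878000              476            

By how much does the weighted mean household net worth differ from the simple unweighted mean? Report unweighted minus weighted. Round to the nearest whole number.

-176237

Unweighted sum = 899000 + 824000 + 407000 + 890000 + 438000 + 129000 + 29000 + 882000 + 558000 + 53000 + 878000 = 5987000
Unweighted mean = 5987000 / 11 = 544272.73
Weighted sum = 899000×785 + 824000×355 + 407000×163 + 890000×200 + 438000×582 + 129000×79 + 29000×54 + 882000×564 + 558000×319 + 53000×38 + 878000×476
  = 705715000 + 292520000 + 66341000 + 178000000 + 254916000 + 10191000 + 1566000 + 497448000 + 178002000 + 2014000 + 417928000 = 2604641000
Sum of weights = 785 + 355 + 163 + 200 + 582 + 79 + 54 + 564 + 319 + 38 + 476 = 3615
Weighted mean = 2604641000 / 3615 = 720509.27
Difference (unweighted minus weighted) = -176236.54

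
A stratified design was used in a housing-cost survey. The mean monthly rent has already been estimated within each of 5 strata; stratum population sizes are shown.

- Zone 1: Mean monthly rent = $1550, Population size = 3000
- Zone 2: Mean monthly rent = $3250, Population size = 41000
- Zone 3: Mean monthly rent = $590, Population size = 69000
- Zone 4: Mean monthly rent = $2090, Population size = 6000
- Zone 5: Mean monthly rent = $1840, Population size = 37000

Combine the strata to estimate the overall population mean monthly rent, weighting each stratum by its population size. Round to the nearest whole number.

Σ Nₕ·x̄ₕ = 1550×3000 + 3250×41000 + 590×69000 + 2090×6000 + 1840×37000
  = 4650000 + 133250000 + 40710000 + 12540000 + 68080000 = 259230000
Σ Nₕ = 3000 + 41000 + 69000 + 6000 + 37000 = 156000
Overall mean = 259230000 / 156000 = 1661.7308

1662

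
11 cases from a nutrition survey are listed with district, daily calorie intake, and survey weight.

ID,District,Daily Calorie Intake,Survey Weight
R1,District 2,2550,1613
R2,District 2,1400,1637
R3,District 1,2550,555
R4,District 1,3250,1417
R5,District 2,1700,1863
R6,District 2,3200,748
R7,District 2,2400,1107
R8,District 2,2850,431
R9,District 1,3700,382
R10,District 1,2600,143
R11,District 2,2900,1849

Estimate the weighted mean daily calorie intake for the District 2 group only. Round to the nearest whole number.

2294

District 2 rows: R1, R2, R5, R6, R7, R8, R11
Weighted sum = 2550×1613 + 1400×1637 + 1700×1863 + 3200×748 + 2400×1107 + 2850×431 + 2900×1849
  = 4113150 + 2291800 + 3167100 + 2393600 + 2656800 + 1228350 + 5362100 = 21212900
Sum of weights = 1613 + 1637 + 1863 + 748 + 1107 + 431 + 1849 = 9248
Weighted mean = 21212900 / 9248 = 2293.7824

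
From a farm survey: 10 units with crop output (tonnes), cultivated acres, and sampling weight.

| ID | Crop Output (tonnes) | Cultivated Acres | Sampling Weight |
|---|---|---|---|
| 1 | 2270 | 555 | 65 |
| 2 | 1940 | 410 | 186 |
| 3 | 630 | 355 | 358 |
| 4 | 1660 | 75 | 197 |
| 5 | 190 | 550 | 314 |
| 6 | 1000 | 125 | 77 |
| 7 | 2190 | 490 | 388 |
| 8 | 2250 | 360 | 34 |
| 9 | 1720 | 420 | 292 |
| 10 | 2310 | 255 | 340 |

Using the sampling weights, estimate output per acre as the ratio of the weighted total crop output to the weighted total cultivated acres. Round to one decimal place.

Σ wᵢ·y = 2270×65 + 1940×186 + 630×358 + 1660×197 + 190×314 + 1000×77 + 2190×388 + 2250×34 + 1720×292 + 2310×340
  = 147550 + 360840 + 225540 + 327020 + 59660 + 77000 + 849720 + 76500 + 502240 + 785400 = 3411470
Σ wᵢ·x = 848225
Ratio = 3411470 / 848225 = 4.0218928

4.0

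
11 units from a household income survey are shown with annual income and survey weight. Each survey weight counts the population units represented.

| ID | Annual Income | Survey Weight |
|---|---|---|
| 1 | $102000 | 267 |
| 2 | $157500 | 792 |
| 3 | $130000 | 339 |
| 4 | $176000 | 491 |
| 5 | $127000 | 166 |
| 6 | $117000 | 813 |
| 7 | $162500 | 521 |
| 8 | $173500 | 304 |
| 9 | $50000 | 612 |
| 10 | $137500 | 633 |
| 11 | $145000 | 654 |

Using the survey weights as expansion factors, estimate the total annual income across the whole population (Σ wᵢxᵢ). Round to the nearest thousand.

Weighted total = 102000×267 + 157500×792 + 130000×339 + 176000×491 + 127000×166 + 117000×813 + 162500×521 + 173500×304 + 50000×612 + 137500×633 + 145000×654
  = 748537000

748537000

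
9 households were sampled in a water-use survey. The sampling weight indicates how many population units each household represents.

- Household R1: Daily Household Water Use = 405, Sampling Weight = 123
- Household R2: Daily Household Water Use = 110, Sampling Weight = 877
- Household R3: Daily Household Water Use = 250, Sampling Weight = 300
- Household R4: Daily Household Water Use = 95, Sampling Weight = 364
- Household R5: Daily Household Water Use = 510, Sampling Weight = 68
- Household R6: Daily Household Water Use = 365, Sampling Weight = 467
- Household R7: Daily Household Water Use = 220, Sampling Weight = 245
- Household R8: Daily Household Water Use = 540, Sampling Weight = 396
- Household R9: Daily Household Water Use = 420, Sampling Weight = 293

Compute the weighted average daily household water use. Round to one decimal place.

271.9

Weighted sum = 851800
Sum of weights = 123 + 877 + 300 + 364 + 68 + 467 + 245 + 396 + 293 = 3133
Weighted mean = 851800 / 3133 = 271.87999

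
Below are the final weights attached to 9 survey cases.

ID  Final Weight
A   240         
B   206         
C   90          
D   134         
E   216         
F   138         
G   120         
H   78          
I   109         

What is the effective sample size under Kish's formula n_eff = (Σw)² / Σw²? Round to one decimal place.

Σ wᵢ = 240 + 206 + 90 + 134 + 216 + 138 + 120 + 78 + 109 = 1331
Σ wᵢ² = 57600 + 42436 + 8100 + 17956 + 46656 + 19044 + 14400 + 6084 + 11881 = 224157
n_eff = 1331² / 224157 = 1771561 / 224157 = 7.9032152

7.9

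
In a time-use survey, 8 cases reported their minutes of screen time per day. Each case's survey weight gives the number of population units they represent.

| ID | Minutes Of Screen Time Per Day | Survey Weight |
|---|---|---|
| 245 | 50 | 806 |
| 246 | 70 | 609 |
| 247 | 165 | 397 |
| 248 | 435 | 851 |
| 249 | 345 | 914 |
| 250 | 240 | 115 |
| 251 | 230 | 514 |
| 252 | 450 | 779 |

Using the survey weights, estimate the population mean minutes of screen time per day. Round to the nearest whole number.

Weighted sum = 1330320
Sum of weights = 806 + 609 + 397 + 851 + 914 + 115 + 514 + 779 = 4985
Weighted mean = 1330320 / 4985 = 266.86459

267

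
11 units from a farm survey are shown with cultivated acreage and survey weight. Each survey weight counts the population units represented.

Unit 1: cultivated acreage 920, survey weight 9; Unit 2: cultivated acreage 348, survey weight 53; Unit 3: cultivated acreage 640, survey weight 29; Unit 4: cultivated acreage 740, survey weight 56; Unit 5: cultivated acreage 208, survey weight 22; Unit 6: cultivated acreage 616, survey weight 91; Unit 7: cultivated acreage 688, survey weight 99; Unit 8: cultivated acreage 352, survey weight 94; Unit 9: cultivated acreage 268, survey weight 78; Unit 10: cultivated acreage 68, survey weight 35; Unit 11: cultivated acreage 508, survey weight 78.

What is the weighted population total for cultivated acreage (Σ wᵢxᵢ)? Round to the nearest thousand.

311000

Weighted total = 920×9 + 348×53 + 640×29 + 740×56 + 208×22 + 616×91 + 688×99 + 352×94 + 268×78 + 68×35 + 508×78
  = 8280 + 18444 + 18560 + 41440 + 4576 + 56056 + 68112 + 33088 + 20904 + 2380 + 39624 = 311464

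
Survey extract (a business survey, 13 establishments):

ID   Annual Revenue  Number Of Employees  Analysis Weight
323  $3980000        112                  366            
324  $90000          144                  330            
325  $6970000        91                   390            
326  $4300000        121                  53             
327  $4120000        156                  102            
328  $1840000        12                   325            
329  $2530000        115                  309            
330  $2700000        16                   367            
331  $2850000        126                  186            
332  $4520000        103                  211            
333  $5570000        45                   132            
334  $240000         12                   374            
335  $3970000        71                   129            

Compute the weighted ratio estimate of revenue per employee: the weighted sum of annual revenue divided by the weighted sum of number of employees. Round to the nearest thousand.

Σ wᵢ·y = 10044440000
Σ wᵢ·x = 256390
Ratio = 10044440000 / 256390 = 39176.411

39000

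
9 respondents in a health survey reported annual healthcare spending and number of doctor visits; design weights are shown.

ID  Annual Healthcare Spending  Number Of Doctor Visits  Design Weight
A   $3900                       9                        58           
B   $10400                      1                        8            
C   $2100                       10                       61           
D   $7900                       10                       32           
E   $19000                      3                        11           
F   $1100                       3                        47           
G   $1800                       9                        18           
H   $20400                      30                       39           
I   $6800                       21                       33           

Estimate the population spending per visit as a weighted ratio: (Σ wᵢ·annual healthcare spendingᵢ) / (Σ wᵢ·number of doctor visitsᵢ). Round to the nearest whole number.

548

Σ wᵢ·y = 3900×58 + 10400×8 + 2100×61 + 7900×32 + 19000×11 + 1100×47 + 1800×18 + 20400×39 + 6800×33
  = 226200 + 83200 + 128100 + 252800 + 209000 + 51700 + 32400 + 795600 + 224400 = 2003400
Σ wᵢ·x = 9×58 + 1×8 + 10×61 + 10×32 + 3×11 + 3×47 + 9×18 + 30×39 + 21×33
  = 522 + 8 + 610 + 320 + 33 + 141 + 162 + 1170 + 693 = 3659
Ratio = 2003400 / 3659 = 547.52665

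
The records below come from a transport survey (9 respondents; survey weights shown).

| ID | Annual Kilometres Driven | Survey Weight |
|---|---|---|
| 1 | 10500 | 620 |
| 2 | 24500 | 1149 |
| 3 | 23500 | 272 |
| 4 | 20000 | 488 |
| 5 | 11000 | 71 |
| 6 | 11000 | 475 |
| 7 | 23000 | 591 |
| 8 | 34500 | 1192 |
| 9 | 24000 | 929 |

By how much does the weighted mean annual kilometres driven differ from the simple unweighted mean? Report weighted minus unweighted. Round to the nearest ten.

2900

Unweighted sum = 10500 + 24500 + 23500 + 20000 + 11000 + 11000 + 23000 + 34500 + 24000 = 182000
Unweighted mean = 182000 / 9 = 20222.222
Weighted sum = 10500×620 + 24500×1149 + 23500×272 + 20000×488 + 11000×71 + 11000×475 + 23000×591 + 34500×1192 + 24000×929
  = 6510000 + 28150500 + 6392000 + 9760000 + 781000 + 5225000 + 13593000 + 41124000 + 22296000 = 133831500
Sum of weights = 5787
Weighted mean = 133831500 / 5787 = 23126.231
Difference (weighted minus unweighted) = 2904.009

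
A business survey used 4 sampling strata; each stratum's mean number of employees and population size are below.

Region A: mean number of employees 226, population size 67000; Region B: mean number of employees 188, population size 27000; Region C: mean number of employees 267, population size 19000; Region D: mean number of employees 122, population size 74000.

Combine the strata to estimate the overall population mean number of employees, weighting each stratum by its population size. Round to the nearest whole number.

Σ Nₕ·x̄ₕ = 226×67000 + 188×27000 + 267×19000 + 122×74000
  = 15142000 + 5076000 + 5073000 + 9028000 = 34319000
Σ Nₕ = 67000 + 27000 + 19000 + 74000 = 187000
Overall mean = 34319000 / 187000 = 183.52406

184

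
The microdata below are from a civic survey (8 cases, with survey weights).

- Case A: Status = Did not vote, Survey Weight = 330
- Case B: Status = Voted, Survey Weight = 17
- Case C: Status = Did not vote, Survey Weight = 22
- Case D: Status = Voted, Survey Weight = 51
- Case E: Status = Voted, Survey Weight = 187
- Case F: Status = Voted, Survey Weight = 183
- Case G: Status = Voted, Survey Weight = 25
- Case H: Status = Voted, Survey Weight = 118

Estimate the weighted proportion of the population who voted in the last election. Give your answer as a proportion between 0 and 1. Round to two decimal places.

Sum of weights for 'Voted' = 17 + 51 + 187 + 183 + 25 + 118 = 581
Total weight = 330 + 17 + 22 + 51 + 187 + 183 + 25 + 118 = 933
Weighted proportion = 581 / 933 = 0.6227224

0.62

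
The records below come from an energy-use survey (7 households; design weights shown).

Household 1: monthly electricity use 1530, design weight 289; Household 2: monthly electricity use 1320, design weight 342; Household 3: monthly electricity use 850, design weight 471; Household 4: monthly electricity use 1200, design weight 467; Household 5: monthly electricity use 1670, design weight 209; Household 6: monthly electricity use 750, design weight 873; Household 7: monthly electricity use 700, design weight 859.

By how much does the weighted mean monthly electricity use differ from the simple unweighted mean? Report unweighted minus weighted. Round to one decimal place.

160.1

Unweighted sum = 1530 + 1320 + 850 + 1200 + 1670 + 750 + 700 = 8020
Unweighted mean = 8020 / 7 = 1145.7143
Weighted sum = 1530×289 + 1320×342 + 850×471 + 1200×467 + 1670×209 + 750×873 + 700×859
  = 3459440
Sum of weights = 289 + 342 + 471 + 467 + 209 + 873 + 859 = 3510
Weighted mean = 3459440 / 3510 = 985.59544
Difference (unweighted minus weighted) = 160.11884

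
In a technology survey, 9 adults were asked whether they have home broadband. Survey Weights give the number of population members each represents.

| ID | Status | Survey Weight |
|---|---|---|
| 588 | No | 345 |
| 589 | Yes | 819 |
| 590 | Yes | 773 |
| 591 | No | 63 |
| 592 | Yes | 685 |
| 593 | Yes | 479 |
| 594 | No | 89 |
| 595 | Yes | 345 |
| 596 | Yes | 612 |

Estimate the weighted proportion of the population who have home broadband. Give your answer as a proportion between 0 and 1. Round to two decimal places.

Sum of weights for 'Yes' = 819 + 773 + 685 + 479 + 345 + 612 = 3713
Total weight = 4210
Weighted proportion = 3713 / 4210 = 0.88194774

0.88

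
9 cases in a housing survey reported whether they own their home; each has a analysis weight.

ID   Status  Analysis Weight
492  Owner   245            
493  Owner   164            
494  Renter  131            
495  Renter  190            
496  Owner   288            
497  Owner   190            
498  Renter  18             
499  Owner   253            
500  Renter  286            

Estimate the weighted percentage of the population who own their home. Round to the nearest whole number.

65

Sum of weights for 'Owner' = 245 + 164 + 288 + 190 + 253 = 1140
Total weight = 245 + 164 + 131 + 190 + 288 + 190 + 18 + 253 + 286 = 1765
Weighted proportion = 1140 / 1765 = 0.64589235 → 64.589235%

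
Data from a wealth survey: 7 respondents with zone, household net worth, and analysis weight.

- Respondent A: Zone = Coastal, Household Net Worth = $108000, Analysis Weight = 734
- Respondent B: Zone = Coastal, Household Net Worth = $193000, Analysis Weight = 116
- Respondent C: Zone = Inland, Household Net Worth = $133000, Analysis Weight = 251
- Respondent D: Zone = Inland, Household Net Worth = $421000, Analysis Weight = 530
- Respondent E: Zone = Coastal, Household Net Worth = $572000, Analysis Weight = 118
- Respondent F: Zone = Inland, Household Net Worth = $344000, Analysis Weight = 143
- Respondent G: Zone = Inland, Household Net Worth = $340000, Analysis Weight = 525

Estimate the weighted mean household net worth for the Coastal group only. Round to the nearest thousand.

Coastal rows: A, B, E
Weighted sum = 108000×734 + 193000×116 + 572000×118
  = 79272000 + 22388000 + 67496000 = 169156000
Sum of weights = 734 + 116 + 118 = 968
Weighted mean = 169156000 / 968 = 174747.93

175000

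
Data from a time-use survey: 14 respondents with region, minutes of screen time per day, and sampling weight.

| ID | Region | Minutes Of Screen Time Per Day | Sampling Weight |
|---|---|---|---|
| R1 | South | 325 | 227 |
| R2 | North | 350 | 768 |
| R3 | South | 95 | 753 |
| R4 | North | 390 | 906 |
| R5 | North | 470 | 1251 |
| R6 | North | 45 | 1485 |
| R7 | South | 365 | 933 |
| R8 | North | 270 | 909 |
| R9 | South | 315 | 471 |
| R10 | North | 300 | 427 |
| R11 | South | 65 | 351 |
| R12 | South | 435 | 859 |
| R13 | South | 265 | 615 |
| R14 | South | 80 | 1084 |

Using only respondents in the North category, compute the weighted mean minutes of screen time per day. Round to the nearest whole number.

287

North rows: R2, R4, R5, R6, R8, R10
Weighted sum = 1650465
Sum of weights = 768 + 906 + 1251 + 1485 + 909 + 427 = 5746
Weighted mean = 1650465 / 5746 = 287.23721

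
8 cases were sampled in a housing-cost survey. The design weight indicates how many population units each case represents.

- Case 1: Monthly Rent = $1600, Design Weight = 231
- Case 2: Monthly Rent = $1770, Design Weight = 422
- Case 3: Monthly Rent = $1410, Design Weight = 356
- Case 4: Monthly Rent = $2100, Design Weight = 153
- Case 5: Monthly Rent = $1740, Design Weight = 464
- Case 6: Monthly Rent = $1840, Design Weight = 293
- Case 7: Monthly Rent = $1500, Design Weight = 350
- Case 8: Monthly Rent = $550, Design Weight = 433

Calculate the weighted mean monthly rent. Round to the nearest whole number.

Weighted sum = 4049430
Sum of weights = 231 + 422 + 356 + 153 + 464 + 293 + 350 + 433 = 2702
Weighted mean = 4049430 / 2702 = 1498.6788

1499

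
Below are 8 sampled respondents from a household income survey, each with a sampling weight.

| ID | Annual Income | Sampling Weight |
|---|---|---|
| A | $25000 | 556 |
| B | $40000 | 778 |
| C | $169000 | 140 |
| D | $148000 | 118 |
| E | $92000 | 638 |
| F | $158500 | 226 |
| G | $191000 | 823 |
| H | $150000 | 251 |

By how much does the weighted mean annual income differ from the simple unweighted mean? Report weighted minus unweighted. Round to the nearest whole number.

-15312

Unweighted sum = 25000 + 40000 + 169000 + 148000 + 92000 + 158500 + 191000 + 150000 = 973500
Unweighted mean = 973500 / 8 = 121687.5
Weighted sum = 375504000
Sum of weights = 556 + 778 + 140 + 118 + 638 + 226 + 823 + 251 = 3530
Weighted mean = 375504000 / 3530 = 106375.07
Difference (weighted minus unweighted) = -15312.429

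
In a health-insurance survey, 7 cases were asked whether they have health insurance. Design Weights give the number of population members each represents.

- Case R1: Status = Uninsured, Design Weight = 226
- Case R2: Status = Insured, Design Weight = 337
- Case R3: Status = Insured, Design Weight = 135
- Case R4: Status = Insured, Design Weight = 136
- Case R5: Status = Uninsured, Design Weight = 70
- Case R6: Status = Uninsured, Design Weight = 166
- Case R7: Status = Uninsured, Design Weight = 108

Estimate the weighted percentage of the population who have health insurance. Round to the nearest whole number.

Sum of weights for 'Insured' = 337 + 135 + 136 = 608
Total weight = 226 + 337 + 135 + 136 + 70 + 166 + 108 = 1178
Weighted proportion = 608 / 1178 = 0.51612903 → 51.612903%

52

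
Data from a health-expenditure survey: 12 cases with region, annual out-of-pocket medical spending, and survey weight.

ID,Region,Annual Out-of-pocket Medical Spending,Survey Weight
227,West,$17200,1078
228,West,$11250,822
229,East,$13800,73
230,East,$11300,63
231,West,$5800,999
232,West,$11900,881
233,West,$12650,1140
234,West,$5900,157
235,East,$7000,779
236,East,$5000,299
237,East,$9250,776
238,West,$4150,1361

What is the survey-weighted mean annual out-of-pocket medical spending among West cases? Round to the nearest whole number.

West rows: 227, 228, 231, 232, 233, 234, 238
Weighted sum = 17200×1078 + 11250×822 + 5800×999 + 11900×881 + 12650×1140 + 5900×157 + 4150×1361
  = 65062650
Sum of weights = 1078 + 822 + 999 + 881 + 1140 + 157 + 1361 = 6438
Weighted mean = 65062650 / 6438 = 10106.034

10106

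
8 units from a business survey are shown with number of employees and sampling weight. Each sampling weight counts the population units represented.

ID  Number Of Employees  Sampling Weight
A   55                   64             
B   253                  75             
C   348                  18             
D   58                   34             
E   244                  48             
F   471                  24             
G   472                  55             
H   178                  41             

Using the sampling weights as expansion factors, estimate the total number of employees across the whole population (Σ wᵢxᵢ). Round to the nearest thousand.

87000

Weighted total = 55×64 + 253×75 + 348×18 + 58×34 + 244×48 + 471×24 + 472×55 + 178×41
  = 3520 + 18975 + 6264 + 1972 + 11712 + 11304 + 25960 + 7298 = 87005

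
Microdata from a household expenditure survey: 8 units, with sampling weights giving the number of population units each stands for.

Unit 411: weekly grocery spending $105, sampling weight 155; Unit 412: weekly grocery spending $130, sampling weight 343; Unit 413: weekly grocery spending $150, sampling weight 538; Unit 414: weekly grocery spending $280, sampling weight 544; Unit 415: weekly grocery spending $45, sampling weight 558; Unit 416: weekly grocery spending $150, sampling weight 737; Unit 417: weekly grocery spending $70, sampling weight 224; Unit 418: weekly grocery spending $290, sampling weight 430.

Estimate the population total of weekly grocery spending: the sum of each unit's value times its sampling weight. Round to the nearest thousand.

Weighted total = 105×155 + 130×343 + 150×538 + 280×544 + 45×558 + 150×737 + 70×224 + 290×430
  = 569925

570000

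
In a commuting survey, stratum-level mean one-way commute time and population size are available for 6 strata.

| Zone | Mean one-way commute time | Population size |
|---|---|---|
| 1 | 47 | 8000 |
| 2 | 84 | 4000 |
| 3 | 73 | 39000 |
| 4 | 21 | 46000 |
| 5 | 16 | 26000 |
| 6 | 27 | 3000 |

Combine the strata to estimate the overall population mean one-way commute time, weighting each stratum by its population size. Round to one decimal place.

Σ Nₕ·x̄ₕ = 47×8000 + 84×4000 + 73×39000 + 21×46000 + 16×26000 + 27×3000
  = 376000 + 336000 + 2847000 + 966000 + 416000 + 81000 = 5022000
Σ Nₕ = 126000
Overall mean = 5022000 / 126000 = 39.857143

39.9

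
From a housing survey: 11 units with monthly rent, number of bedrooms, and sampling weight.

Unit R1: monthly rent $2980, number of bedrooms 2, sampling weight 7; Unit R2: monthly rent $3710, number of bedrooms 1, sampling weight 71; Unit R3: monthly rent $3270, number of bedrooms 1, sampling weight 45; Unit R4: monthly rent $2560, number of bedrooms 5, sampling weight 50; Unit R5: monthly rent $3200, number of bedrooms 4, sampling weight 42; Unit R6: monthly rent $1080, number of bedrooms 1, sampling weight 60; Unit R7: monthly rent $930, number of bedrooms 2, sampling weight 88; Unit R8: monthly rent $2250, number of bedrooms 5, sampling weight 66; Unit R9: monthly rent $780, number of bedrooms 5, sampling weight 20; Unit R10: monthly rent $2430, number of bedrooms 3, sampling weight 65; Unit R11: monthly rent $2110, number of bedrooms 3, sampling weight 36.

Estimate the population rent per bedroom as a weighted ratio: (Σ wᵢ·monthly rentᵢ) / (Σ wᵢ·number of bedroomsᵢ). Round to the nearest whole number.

816

Σ wᵢ·y = 2980×7 + 3710×71 + 3270×45 + 2560×50 + 3200×42 + 1080×60 + 930×88 + 2250×66 + 780×20 + 2430×65 + 2110×36
  = 20860 + 263410 + 147150 + 128000 + 134400 + 64800 + 81840 + 148500 + 15600 + 157950 + 75960 = 1238470
Σ wᵢ·x = 2×7 + 1×71 + 1×45 + 5×50 + 4×42 + 1×60 + 2×88 + 5×66 + 5×20 + 3×65 + 3×36
  = 14 + 71 + 45 + 250 + 168 + 60 + 176 + 330 + 100 + 195 + 108 = 1517
Ratio = 1238470 / 1517 = 816.3942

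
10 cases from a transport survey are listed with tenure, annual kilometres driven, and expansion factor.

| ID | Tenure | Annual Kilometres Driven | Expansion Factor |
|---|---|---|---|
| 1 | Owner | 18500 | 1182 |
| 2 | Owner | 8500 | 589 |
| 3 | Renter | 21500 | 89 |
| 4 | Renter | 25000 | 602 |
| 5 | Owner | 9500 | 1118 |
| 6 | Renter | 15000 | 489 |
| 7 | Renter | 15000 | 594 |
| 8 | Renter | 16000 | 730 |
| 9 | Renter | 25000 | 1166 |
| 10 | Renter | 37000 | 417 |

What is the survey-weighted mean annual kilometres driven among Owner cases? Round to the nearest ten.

Owner rows: 1, 2, 5
Weighted sum = 18500×1182 + 8500×589 + 9500×1118
  = 21867000 + 5006500 + 10621000 = 37494500
Sum of weights = 1182 + 589 + 1118 = 2889
Weighted mean = 37494500 / 2889 = 12978.366

12980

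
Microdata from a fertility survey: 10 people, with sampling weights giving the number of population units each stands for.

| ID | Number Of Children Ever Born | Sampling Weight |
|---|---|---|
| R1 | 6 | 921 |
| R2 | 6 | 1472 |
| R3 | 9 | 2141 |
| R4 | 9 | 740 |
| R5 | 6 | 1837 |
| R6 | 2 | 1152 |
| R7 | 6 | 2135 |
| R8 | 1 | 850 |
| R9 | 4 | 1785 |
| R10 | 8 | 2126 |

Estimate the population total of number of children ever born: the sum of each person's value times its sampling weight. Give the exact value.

Weighted total = 6×921 + 6×1472 + 9×2141 + 9×740 + 6×1837 + 2×1152 + 6×2135 + 1×850 + 4×1785 + 8×2126
  = 5526 + 8832 + 19269 + 6660 + 11022 + 2304 + 12810 + 850 + 7140 + 17008 = 91421

91421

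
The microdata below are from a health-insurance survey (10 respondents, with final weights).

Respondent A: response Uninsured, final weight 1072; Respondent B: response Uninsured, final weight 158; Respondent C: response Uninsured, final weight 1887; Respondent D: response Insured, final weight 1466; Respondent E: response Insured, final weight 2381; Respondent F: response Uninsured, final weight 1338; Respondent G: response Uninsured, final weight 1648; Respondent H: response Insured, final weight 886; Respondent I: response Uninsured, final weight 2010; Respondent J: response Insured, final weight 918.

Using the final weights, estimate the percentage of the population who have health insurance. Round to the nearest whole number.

41

Sum of weights for 'Insured' = 1466 + 2381 + 886 + 918 = 5651
Total weight = 1072 + 158 + 1887 + 1466 + 2381 + 1338 + 1648 + 886 + 2010 + 918 = 13764
Weighted proportion = 5651 / 13764 = 0.41056379 → 41.056379%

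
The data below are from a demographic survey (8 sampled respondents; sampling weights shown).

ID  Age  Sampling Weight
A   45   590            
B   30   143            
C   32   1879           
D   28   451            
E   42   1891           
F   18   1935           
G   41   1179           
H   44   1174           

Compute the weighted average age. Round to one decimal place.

34.4

Weighted sum = 45×590 + 30×143 + 32×1879 + 28×451 + 42×1891 + 18×1935 + 41×1179 + 44×1174
  = 26550 + 4290 + 60128 + 12628 + 79422 + 34830 + 48339 + 51656 = 317843
Sum of weights = 590 + 143 + 1879 + 451 + 1891 + 1935 + 1179 + 1174 = 9242
Weighted mean = 317843 / 9242 = 34.391149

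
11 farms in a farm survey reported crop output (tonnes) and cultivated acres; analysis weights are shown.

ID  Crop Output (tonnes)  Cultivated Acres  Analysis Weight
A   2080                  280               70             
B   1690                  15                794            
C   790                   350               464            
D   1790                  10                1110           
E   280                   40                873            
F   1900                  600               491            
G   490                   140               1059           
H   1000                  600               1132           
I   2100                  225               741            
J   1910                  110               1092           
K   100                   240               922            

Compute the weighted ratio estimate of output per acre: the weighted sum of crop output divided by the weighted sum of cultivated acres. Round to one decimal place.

Σ wᵢ·y = 2080×70 + 1690×794 + 790×464 + 1790×1110 + 280×873 + 1900×491 + 490×1059 + 1000×1132 + 2100×741 + 1910×1092 + 100×922
  = 145600 + 1341860 + 366560 + 1986900 + 244440 + 932900 + 518910 + 1132000 + 1556100 + 2085720 + 92200 = 10403190
Σ wᵢ·x = 280×70 + 15×794 + 350×464 + 10×1110 + 40×873 + 600×491 + 140×1059 + 600×1132 + 225×741 + 110×1092 + 240×922
  = 1870115
Ratio = 10403190 / 1870115 = 5.5628611

5.6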